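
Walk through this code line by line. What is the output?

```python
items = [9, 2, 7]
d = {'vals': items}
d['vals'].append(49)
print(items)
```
[9, 2, 7, 49]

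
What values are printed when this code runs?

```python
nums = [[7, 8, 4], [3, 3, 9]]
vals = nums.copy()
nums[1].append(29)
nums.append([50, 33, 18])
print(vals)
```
[[7, 8, 4], [3, 3, 9, 29]]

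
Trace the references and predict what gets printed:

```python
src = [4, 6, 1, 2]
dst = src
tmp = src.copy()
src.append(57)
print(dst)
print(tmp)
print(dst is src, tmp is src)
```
[4, 6, 1, 2, 57]
[4, 6, 1, 2]
True False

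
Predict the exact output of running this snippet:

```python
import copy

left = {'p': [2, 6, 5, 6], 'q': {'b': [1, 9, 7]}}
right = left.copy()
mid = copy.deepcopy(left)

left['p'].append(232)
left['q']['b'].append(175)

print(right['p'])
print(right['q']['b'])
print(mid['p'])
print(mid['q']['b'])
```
[2, 6, 5, 6, 232]
[1, 9, 7, 175]
[2, 6, 5, 6]
[1, 9, 7]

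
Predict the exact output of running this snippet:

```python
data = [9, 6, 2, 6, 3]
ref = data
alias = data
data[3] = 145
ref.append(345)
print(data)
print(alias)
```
[9, 6, 2, 145, 3, 345]
[9, 6, 2, 145, 3, 345]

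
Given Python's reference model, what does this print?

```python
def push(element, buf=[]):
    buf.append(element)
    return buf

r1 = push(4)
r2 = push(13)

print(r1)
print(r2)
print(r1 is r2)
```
[4, 13]
[4, 13]
True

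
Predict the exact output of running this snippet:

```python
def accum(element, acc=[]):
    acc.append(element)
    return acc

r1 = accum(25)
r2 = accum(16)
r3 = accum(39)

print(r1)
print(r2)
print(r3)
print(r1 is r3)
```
[25, 16, 39]
[25, 16, 39]
[25, 16, 39]
True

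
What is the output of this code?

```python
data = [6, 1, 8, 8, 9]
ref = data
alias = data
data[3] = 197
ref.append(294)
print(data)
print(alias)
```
[6, 1, 8, 197, 9, 294]
[6, 1, 8, 197, 9, 294]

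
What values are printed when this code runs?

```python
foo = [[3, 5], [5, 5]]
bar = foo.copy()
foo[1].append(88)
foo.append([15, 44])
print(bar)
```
[[3, 5], [5, 5, 88]]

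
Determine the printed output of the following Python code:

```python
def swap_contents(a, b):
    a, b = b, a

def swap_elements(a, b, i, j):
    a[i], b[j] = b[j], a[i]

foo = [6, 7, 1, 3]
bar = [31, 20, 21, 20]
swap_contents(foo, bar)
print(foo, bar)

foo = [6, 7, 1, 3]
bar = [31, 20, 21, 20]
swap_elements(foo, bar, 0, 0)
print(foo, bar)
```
[6, 7, 1, 3] [31, 20, 21, 20]
[31, 7, 1, 3] [6, 20, 21, 20]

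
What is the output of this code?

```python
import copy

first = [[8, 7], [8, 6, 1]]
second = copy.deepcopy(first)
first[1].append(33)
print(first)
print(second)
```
[[8, 7], [8, 6, 1, 33]]
[[8, 7], [8, 6, 1]]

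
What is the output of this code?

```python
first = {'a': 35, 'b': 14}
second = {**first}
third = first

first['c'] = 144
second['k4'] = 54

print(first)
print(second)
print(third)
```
{'a': 35, 'b': 14, 'c': 144}
{'a': 35, 'b': 14, 'k4': 54}
{'a': 35, 'b': 14, 'c': 144}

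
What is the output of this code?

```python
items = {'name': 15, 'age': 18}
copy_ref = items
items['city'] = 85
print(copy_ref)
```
{'name': 15, 'age': 18, 'city': 85}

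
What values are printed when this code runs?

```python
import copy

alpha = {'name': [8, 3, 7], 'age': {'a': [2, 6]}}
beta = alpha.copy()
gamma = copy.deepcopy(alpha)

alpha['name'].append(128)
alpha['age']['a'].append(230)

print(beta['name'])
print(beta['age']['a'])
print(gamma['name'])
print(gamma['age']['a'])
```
[8, 3, 7, 128]
[2, 6, 230]
[8, 3, 7]
[2, 6]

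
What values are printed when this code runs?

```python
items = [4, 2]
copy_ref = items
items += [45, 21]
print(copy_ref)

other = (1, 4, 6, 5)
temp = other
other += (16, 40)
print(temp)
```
[4, 2, 45, 21]
(1, 4, 6, 5)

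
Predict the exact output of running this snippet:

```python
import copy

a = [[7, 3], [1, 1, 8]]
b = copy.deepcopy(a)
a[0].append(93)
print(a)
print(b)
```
[[7, 3, 93], [1, 1, 8]]
[[7, 3], [1, 1, 8]]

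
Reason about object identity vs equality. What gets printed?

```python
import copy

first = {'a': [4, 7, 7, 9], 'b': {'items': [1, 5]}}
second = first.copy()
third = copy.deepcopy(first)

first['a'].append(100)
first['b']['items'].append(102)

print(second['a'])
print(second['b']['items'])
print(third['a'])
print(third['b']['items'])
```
[4, 7, 7, 9, 100]
[1, 5, 102]
[4, 7, 7, 9]
[1, 5]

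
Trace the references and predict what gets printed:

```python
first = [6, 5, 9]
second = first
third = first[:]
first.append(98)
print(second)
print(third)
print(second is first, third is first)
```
[6, 5, 9, 98]
[6, 5, 9]
True False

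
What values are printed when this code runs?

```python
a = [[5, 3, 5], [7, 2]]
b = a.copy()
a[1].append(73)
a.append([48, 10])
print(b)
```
[[5, 3, 5], [7, 2, 73]]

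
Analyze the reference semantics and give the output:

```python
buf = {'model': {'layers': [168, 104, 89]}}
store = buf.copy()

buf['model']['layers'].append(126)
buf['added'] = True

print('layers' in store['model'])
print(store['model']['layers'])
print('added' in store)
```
True
[168, 104, 89, 126]
False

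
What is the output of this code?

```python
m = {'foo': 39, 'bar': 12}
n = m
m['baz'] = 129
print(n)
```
{'foo': 39, 'bar': 12, 'baz': 129}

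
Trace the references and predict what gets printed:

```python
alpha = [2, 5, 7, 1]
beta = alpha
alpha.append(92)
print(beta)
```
[2, 5, 7, 1, 92]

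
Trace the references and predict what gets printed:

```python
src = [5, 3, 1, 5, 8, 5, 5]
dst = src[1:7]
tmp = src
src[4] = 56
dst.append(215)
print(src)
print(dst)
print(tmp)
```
[5, 3, 1, 5, 56, 5, 5]
[3, 1, 5, 8, 5, 5, 215]
[5, 3, 1, 5, 56, 5, 5]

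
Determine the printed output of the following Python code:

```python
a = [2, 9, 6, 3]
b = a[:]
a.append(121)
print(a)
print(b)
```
[2, 9, 6, 3, 121]
[2, 9, 6, 3]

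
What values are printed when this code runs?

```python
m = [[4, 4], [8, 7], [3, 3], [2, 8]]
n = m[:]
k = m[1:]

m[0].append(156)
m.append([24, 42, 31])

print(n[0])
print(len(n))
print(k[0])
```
[4, 4, 156]
4
[8, 7]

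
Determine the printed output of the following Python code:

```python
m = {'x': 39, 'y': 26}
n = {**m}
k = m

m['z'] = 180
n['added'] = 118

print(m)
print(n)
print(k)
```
{'x': 39, 'y': 26, 'z': 180}
{'x': 39, 'y': 26, 'added': 118}
{'x': 39, 'y': 26, 'z': 180}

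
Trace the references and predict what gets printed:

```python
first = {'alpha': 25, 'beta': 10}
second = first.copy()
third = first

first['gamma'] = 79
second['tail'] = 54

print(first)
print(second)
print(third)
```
{'alpha': 25, 'beta': 10, 'gamma': 79}
{'alpha': 25, 'beta': 10, 'tail': 54}
{'alpha': 25, 'beta': 10, 'gamma': 79}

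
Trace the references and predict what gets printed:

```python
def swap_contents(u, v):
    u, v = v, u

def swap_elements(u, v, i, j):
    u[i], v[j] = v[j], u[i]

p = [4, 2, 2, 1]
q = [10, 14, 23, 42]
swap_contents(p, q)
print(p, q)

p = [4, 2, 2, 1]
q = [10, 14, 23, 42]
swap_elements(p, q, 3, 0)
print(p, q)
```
[4, 2, 2, 1] [10, 14, 23, 42]
[4, 2, 2, 10] [1, 14, 23, 42]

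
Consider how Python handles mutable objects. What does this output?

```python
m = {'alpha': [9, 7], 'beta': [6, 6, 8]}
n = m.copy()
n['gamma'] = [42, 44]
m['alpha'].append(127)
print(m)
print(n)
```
{'alpha': [9, 7, 127], 'beta': [6, 6, 8]}
{'alpha': [9, 7, 127], 'beta': [6, 6, 8], 'gamma': [42, 44]}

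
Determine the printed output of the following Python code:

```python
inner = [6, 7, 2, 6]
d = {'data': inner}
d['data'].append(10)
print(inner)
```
[6, 7, 2, 6, 10]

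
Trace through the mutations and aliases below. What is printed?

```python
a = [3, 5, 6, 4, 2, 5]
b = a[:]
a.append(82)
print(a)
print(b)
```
[3, 5, 6, 4, 2, 5, 82]
[3, 5, 6, 4, 2, 5]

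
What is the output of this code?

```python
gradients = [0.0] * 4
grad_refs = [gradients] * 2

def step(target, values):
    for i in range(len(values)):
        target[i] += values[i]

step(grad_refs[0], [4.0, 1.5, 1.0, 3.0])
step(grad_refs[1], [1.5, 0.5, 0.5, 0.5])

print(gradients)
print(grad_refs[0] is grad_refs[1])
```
[5.5, 2.0, 1.5, 3.5]
True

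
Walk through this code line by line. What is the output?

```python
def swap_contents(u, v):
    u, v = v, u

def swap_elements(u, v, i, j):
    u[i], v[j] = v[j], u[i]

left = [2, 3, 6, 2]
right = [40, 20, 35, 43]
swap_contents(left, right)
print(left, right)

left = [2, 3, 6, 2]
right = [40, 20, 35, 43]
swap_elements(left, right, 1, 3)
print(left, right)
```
[2, 3, 6, 2] [40, 20, 35, 43]
[2, 43, 6, 2] [40, 20, 35, 3]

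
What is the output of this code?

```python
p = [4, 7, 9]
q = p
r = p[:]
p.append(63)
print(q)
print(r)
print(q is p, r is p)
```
[4, 7, 9, 63]
[4, 7, 9]
True False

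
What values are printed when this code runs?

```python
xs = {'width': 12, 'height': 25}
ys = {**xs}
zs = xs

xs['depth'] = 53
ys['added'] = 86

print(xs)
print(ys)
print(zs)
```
{'width': 12, 'height': 25, 'depth': 53}
{'width': 12, 'height': 25, 'added': 86}
{'width': 12, 'height': 25, 'depth': 53}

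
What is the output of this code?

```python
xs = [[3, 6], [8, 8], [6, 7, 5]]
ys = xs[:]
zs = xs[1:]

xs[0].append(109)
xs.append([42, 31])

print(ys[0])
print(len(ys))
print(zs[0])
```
[3, 6, 109]
3
[8, 8]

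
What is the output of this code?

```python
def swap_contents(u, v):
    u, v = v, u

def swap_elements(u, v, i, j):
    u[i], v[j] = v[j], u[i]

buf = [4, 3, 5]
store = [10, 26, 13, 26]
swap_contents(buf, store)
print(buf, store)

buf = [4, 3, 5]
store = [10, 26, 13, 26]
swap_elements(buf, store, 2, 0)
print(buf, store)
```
[4, 3, 5] [10, 26, 13, 26]
[4, 3, 10] [5, 26, 13, 26]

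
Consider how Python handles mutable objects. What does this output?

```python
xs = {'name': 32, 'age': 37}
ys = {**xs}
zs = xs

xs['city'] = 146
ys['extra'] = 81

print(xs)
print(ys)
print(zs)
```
{'name': 32, 'age': 37, 'city': 146}
{'name': 32, 'age': 37, 'extra': 81}
{'name': 32, 'age': 37, 'city': 146}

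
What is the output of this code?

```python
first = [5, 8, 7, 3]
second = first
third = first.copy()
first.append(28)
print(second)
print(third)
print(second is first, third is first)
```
[5, 8, 7, 3, 28]
[5, 8, 7, 3]
True False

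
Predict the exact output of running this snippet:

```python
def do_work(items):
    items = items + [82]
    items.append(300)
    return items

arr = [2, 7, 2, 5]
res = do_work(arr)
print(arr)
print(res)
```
[2, 7, 2, 5]
[2, 7, 2, 5, 82, 300]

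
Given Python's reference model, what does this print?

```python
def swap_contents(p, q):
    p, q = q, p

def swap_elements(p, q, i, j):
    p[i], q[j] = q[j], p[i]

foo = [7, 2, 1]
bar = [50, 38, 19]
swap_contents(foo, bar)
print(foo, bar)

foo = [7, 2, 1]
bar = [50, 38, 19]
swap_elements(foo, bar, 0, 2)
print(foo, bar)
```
[7, 2, 1] [50, 38, 19]
[19, 2, 1] [50, 38, 7]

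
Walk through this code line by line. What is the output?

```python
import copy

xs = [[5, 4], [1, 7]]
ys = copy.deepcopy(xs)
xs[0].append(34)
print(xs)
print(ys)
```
[[5, 4, 34], [1, 7]]
[[5, 4], [1, 7]]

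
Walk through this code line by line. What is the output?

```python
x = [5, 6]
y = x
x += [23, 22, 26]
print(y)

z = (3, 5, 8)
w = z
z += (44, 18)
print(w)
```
[5, 6, 23, 22, 26]
(3, 5, 8)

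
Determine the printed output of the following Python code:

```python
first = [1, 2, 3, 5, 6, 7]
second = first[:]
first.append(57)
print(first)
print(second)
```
[1, 2, 3, 5, 6, 7, 57]
[1, 2, 3, 5, 6, 7]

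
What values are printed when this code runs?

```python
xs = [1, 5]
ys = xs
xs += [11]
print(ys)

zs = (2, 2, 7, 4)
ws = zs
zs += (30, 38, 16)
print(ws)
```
[1, 5, 11]
(2, 2, 7, 4)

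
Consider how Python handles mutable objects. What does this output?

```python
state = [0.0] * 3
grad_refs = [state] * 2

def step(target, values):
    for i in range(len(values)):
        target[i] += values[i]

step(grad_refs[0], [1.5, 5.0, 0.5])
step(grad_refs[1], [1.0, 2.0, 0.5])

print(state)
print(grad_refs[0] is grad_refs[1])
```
[2.5, 7.0, 1.0]
True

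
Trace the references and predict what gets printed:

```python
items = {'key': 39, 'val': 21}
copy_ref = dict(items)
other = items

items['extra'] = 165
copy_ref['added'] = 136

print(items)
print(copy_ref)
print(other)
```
{'key': 39, 'val': 21, 'extra': 165}
{'key': 39, 'val': 21, 'added': 136}
{'key': 39, 'val': 21, 'extra': 165}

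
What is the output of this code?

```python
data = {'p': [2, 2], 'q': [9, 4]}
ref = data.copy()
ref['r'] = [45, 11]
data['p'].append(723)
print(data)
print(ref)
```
{'p': [2, 2, 723], 'q': [9, 4]}
{'p': [2, 2, 723], 'q': [9, 4], 'r': [45, 11]}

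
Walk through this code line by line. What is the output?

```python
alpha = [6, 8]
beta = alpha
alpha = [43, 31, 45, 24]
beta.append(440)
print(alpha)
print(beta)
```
[43, 31, 45, 24]
[6, 8, 440]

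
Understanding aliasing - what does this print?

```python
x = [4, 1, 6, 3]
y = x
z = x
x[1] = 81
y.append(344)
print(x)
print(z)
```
[4, 81, 6, 3, 344]
[4, 81, 6, 3, 344]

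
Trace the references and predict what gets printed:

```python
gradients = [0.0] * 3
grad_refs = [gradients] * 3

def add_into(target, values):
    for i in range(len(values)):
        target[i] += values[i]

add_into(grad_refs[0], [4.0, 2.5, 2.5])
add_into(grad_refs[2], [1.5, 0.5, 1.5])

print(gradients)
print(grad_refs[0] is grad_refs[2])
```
[5.5, 3.0, 4.0]
True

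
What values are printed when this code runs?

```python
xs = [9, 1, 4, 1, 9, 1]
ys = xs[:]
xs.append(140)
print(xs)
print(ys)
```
[9, 1, 4, 1, 9, 1, 140]
[9, 1, 4, 1, 9, 1]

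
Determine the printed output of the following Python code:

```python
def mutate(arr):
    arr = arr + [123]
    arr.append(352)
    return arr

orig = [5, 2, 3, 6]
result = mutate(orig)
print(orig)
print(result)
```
[5, 2, 3, 6]
[5, 2, 3, 6, 123, 352]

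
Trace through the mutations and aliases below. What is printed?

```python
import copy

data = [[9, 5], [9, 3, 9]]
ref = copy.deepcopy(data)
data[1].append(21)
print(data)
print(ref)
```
[[9, 5], [9, 3, 9, 21]]
[[9, 5], [9, 3, 9]]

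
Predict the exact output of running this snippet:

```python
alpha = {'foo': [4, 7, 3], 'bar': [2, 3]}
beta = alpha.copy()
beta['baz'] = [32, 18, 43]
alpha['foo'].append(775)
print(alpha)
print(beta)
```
{'foo': [4, 7, 3, 775], 'bar': [2, 3]}
{'foo': [4, 7, 3, 775], 'bar': [2, 3], 'baz': [32, 18, 43]}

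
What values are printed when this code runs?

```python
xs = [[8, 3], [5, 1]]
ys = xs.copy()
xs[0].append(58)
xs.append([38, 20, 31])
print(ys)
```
[[8, 3, 58], [5, 1]]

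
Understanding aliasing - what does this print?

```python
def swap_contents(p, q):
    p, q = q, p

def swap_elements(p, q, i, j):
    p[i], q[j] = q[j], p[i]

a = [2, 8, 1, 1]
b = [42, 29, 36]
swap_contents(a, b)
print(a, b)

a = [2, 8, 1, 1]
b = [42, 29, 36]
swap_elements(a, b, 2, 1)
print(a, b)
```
[2, 8, 1, 1] [42, 29, 36]
[2, 8, 29, 1] [42, 1, 36]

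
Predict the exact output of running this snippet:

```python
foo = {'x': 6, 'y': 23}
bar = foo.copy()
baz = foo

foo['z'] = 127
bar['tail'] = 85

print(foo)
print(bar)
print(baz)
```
{'x': 6, 'y': 23, 'z': 127}
{'x': 6, 'y': 23, 'tail': 85}
{'x': 6, 'y': 23, 'z': 127}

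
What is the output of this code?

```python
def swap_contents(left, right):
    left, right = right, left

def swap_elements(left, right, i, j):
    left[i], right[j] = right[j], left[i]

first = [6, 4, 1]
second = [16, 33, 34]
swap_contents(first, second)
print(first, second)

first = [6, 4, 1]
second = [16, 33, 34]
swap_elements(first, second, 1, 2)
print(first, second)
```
[6, 4, 1] [16, 33, 34]
[6, 34, 1] [16, 33, 4]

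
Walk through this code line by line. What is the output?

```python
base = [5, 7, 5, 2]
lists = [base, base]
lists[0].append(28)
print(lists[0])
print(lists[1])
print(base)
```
[5, 7, 5, 2, 28]
[5, 7, 5, 2, 28]
[5, 7, 5, 2, 28]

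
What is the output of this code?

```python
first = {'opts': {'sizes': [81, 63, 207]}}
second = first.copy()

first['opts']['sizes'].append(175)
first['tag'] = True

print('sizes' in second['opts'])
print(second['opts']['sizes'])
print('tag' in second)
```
True
[81, 63, 207, 175]
False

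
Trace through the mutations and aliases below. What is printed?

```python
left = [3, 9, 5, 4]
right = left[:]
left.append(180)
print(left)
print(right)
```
[3, 9, 5, 4, 180]
[3, 9, 5, 4]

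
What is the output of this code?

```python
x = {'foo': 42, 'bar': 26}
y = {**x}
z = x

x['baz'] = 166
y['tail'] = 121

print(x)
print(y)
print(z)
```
{'foo': 42, 'bar': 26, 'baz': 166}
{'foo': 42, 'bar': 26, 'tail': 121}
{'foo': 42, 'bar': 26, 'baz': 166}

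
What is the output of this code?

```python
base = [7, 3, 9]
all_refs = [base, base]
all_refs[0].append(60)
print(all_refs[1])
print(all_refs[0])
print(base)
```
[7, 3, 9, 60]
[7, 3, 9, 60]
[7, 3, 9, 60]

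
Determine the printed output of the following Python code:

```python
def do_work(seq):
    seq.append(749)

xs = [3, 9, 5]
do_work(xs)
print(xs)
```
[3, 9, 5, 749]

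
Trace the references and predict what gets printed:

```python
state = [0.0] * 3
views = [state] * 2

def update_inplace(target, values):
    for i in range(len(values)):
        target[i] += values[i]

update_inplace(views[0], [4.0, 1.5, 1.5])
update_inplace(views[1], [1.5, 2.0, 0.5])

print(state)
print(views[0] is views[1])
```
[5.5, 3.5, 2.0]
True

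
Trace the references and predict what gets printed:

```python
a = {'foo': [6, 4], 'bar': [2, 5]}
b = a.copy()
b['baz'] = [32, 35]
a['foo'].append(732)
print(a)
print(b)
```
{'foo': [6, 4, 732], 'bar': [2, 5]}
{'foo': [6, 4, 732], 'bar': [2, 5], 'baz': [32, 35]}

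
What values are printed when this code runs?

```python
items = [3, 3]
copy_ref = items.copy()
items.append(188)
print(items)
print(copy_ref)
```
[3, 3, 188]
[3, 3]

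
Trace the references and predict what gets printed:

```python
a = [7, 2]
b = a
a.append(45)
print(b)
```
[7, 2, 45]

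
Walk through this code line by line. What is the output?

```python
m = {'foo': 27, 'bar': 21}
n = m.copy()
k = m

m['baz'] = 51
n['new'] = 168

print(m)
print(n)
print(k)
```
{'foo': 27, 'bar': 21, 'baz': 51}
{'foo': 27, 'bar': 21, 'new': 168}
{'foo': 27, 'bar': 21, 'baz': 51}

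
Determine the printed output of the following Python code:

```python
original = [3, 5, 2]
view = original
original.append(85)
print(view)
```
[3, 5, 2, 85]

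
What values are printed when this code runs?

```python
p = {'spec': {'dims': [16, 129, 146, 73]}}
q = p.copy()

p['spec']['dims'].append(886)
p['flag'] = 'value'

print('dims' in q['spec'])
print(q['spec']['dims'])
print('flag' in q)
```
True
[16, 129, 146, 73, 886]
False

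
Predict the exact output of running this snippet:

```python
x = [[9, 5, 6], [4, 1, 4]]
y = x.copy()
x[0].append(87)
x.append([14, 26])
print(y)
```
[[9, 5, 6, 87], [4, 1, 4]]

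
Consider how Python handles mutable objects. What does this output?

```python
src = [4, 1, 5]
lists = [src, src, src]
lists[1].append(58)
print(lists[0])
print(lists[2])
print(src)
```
[4, 1, 5, 58]
[4, 1, 5, 58]
[4, 1, 5, 58]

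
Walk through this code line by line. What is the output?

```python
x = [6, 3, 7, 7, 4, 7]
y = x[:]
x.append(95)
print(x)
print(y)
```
[6, 3, 7, 7, 4, 7, 95]
[6, 3, 7, 7, 4, 7]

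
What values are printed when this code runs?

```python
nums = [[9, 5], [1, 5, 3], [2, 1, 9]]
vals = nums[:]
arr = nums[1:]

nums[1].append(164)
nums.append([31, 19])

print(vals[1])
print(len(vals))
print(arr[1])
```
[1, 5, 3, 164]
3
[2, 1, 9]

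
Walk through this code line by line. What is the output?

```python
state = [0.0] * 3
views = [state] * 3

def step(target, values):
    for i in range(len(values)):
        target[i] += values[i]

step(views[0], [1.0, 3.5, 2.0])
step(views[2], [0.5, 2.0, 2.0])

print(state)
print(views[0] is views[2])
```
[1.5, 5.5, 4.0]
True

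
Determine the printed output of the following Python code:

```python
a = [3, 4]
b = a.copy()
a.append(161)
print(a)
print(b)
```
[3, 4, 161]
[3, 4]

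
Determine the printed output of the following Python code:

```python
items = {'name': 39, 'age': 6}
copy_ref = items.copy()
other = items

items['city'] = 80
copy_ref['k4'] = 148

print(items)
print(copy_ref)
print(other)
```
{'name': 39, 'age': 6, 'city': 80}
{'name': 39, 'age': 6, 'k4': 148}
{'name': 39, 'age': 6, 'city': 80}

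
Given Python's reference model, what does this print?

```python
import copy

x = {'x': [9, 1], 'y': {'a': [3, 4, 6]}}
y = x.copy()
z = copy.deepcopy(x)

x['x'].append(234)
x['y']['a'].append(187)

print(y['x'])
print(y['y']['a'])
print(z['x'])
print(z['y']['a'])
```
[9, 1, 234]
[3, 4, 6, 187]
[9, 1]
[3, 4, 6]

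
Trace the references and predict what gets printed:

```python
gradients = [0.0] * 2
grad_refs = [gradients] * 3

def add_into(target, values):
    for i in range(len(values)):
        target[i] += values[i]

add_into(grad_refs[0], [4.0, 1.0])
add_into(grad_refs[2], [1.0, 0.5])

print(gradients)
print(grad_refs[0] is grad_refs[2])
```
[5.0, 1.5]
True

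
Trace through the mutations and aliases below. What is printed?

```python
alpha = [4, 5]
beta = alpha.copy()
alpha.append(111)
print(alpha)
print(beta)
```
[4, 5, 111]
[4, 5]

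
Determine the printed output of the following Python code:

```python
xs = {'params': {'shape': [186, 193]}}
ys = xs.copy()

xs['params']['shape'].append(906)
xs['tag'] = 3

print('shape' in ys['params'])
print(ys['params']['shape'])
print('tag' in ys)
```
True
[186, 193, 906]
False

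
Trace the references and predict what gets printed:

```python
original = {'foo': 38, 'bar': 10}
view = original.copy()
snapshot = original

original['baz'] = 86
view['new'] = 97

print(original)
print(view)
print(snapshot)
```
{'foo': 38, 'bar': 10, 'baz': 86}
{'foo': 38, 'bar': 10, 'new': 97}
{'foo': 38, 'bar': 10, 'baz': 86}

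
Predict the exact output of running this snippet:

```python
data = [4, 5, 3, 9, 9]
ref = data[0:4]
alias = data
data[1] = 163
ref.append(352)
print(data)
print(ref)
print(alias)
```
[4, 163, 3, 9, 9]
[4, 5, 3, 9, 352]
[4, 163, 3, 9, 9]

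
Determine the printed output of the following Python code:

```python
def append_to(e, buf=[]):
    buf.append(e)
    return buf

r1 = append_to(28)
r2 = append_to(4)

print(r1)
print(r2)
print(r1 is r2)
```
[28, 4]
[28, 4]
True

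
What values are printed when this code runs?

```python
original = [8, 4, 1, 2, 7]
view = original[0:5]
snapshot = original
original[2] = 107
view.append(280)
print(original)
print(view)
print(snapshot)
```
[8, 4, 107, 2, 7]
[8, 4, 1, 2, 7, 280]
[8, 4, 107, 2, 7]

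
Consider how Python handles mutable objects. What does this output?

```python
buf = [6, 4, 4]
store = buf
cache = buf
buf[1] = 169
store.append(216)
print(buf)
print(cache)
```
[6, 169, 4, 216]
[6, 169, 4, 216]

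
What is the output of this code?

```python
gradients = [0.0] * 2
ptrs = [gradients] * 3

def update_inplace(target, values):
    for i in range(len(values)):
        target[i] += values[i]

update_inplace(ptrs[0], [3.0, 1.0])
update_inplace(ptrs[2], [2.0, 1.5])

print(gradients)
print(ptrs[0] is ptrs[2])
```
[5.0, 2.5]
True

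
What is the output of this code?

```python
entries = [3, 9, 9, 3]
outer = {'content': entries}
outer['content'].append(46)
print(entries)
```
[3, 9, 9, 3, 46]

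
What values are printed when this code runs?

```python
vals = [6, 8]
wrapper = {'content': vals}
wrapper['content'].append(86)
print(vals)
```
[6, 8, 86]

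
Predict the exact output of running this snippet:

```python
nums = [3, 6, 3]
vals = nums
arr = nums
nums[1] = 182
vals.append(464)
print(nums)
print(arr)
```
[3, 182, 3, 464]
[3, 182, 3, 464]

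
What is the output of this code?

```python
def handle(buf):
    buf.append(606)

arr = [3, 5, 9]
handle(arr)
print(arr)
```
[3, 5, 9, 606]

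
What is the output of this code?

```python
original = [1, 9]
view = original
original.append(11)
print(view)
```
[1, 9, 11]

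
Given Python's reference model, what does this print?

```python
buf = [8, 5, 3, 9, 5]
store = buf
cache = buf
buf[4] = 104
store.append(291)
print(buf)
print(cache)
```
[8, 5, 3, 9, 104, 291]
[8, 5, 3, 9, 104, 291]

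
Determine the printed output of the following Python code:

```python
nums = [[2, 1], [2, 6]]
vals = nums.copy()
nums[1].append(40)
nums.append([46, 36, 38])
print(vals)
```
[[2, 1], [2, 6, 40]]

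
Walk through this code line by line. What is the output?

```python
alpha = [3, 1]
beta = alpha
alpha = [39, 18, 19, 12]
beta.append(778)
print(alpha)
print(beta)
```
[39, 18, 19, 12]
[3, 1, 778]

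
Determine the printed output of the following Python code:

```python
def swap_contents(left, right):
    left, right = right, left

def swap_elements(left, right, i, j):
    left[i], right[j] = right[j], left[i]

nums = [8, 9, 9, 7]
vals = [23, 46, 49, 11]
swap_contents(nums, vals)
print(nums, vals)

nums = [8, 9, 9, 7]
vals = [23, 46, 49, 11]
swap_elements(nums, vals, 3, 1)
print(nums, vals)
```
[8, 9, 9, 7] [23, 46, 49, 11]
[8, 9, 9, 46] [23, 7, 49, 11]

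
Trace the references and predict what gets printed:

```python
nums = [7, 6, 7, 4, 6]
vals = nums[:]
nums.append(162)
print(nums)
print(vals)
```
[7, 6, 7, 4, 6, 162]
[7, 6, 7, 4, 6]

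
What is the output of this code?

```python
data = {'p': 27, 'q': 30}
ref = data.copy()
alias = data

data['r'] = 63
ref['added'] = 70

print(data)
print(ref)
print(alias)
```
{'p': 27, 'q': 30, 'r': 63}
{'p': 27, 'q': 30, 'added': 70}
{'p': 27, 'q': 30, 'r': 63}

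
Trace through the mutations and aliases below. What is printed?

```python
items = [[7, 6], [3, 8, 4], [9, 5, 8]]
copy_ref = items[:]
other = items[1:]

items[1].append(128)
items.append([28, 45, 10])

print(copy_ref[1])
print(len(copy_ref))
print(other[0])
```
[3, 8, 4, 128]
3
[3, 8, 4, 128]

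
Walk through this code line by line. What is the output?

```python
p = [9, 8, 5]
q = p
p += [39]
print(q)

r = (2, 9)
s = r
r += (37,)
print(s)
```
[9, 8, 5, 39]
(2, 9)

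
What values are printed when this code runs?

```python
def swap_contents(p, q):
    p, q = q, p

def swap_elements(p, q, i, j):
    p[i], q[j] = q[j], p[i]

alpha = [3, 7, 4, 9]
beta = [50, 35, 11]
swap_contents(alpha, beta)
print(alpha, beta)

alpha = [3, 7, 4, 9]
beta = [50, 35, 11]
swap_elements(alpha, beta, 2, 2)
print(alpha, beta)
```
[3, 7, 4, 9] [50, 35, 11]
[3, 7, 11, 9] [50, 35, 4]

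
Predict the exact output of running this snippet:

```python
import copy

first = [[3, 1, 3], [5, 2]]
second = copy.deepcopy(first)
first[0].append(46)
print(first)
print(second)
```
[[3, 1, 3, 46], [5, 2]]
[[3, 1, 3], [5, 2]]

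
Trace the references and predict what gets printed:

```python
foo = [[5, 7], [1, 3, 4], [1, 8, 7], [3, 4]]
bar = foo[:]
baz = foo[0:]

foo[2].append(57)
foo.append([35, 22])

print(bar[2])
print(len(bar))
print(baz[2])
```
[1, 8, 7, 57]
4
[1, 8, 7, 57]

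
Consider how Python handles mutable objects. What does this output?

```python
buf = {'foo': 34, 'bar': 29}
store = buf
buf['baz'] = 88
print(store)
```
{'foo': 34, 'bar': 29, 'baz': 88}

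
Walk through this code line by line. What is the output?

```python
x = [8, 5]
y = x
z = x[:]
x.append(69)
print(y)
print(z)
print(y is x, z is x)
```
[8, 5, 69]
[8, 5]
True False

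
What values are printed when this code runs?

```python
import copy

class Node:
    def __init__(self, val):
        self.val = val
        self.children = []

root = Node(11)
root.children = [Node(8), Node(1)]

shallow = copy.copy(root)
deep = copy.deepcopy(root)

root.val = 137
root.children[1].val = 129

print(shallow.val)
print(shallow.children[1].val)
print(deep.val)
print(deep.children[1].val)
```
11
129
11
1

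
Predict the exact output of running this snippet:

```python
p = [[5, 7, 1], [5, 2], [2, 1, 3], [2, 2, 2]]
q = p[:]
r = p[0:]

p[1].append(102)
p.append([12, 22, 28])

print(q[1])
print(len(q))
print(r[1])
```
[5, 2, 102]
4
[5, 2, 102]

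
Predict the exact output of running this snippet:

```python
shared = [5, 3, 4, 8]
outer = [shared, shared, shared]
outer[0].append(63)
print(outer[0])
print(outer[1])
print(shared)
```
[5, 3, 4, 8, 63]
[5, 3, 4, 8, 63]
[5, 3, 4, 8, 63]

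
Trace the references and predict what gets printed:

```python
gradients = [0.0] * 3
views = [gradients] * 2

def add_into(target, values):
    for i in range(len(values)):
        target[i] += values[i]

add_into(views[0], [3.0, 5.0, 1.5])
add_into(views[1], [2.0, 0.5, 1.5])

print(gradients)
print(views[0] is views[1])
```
[5.0, 5.5, 3.0]
True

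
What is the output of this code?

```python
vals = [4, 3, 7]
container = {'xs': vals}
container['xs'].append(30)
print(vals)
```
[4, 3, 7, 30]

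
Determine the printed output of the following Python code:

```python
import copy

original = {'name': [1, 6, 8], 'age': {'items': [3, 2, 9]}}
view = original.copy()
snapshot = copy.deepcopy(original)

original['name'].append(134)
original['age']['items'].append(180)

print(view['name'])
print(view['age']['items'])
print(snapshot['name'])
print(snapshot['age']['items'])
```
[1, 6, 8, 134]
[3, 2, 9, 180]
[1, 6, 8]
[3, 2, 9]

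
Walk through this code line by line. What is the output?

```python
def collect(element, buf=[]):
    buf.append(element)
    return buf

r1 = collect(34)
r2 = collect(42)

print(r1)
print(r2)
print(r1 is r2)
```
[34, 42]
[34, 42]
True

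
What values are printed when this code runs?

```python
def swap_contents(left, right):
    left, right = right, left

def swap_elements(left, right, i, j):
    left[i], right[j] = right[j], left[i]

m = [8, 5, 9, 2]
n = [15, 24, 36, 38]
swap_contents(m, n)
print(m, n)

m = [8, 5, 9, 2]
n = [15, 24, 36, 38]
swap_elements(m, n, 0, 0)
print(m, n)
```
[8, 5, 9, 2] [15, 24, 36, 38]
[15, 5, 9, 2] [8, 24, 36, 38]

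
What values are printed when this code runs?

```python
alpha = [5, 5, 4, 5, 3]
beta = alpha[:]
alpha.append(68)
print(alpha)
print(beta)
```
[5, 5, 4, 5, 3, 68]
[5, 5, 4, 5, 3]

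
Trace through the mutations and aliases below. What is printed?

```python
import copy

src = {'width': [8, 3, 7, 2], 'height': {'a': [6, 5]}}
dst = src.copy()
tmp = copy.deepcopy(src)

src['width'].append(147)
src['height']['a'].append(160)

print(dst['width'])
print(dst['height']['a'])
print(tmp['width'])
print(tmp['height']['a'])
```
[8, 3, 7, 2, 147]
[6, 5, 160]
[8, 3, 7, 2]
[6, 5]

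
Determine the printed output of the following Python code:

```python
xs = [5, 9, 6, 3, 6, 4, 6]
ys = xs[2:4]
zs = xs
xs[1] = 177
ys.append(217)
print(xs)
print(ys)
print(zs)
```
[5, 177, 6, 3, 6, 4, 6]
[6, 3, 217]
[5, 177, 6, 3, 6, 4, 6]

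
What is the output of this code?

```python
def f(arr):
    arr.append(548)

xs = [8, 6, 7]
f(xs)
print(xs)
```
[8, 6, 7, 548]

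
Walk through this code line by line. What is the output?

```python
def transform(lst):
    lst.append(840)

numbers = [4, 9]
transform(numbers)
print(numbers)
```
[4, 9, 840]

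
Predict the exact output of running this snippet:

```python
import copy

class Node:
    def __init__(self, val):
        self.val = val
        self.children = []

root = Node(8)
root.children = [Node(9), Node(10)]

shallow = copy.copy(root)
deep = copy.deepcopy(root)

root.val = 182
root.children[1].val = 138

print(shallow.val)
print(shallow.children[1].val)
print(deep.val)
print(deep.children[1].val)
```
8
138
8
10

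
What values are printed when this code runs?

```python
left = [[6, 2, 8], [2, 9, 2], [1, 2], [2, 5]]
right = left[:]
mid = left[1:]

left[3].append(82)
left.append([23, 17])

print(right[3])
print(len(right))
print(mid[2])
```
[2, 5, 82]
4
[2, 5, 82]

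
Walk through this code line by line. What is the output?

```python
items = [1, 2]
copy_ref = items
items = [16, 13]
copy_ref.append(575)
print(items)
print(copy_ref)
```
[16, 13]
[1, 2, 575]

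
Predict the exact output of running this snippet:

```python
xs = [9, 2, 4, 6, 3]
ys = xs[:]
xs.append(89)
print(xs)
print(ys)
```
[9, 2, 4, 6, 3, 89]
[9, 2, 4, 6, 3]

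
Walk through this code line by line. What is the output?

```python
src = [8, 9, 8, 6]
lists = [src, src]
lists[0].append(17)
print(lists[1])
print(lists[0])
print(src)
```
[8, 9, 8, 6, 17]
[8, 9, 8, 6, 17]
[8, 9, 8, 6, 17]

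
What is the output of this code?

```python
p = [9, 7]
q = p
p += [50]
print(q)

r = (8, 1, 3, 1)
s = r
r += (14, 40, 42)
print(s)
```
[9, 7, 50]
(8, 1, 3, 1)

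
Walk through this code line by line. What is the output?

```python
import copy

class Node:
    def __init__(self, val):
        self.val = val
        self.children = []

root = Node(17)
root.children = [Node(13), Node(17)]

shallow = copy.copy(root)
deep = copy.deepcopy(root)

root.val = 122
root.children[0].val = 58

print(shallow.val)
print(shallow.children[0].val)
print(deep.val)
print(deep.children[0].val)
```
17
58
17
13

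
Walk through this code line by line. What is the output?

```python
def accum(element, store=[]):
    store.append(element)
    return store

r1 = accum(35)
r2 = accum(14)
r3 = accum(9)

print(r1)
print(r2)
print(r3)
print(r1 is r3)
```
[35, 14, 9]
[35, 14, 9]
[35, 14, 9]
True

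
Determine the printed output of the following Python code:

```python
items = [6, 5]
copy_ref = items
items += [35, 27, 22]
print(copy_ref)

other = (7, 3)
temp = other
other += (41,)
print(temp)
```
[6, 5, 35, 27, 22]
(7, 3)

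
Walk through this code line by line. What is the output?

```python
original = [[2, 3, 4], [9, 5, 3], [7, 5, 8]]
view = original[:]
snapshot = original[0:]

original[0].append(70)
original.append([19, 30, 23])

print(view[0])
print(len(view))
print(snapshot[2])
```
[2, 3, 4, 70]
3
[7, 5, 8]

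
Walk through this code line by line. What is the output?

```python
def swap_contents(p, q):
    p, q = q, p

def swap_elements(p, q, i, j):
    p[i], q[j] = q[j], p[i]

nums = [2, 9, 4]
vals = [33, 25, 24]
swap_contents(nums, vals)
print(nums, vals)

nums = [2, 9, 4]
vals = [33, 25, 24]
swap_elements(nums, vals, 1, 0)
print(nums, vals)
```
[2, 9, 4] [33, 25, 24]
[2, 33, 4] [9, 25, 24]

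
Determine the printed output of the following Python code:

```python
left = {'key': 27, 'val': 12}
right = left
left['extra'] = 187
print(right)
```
{'key': 27, 'val': 12, 'extra': 187}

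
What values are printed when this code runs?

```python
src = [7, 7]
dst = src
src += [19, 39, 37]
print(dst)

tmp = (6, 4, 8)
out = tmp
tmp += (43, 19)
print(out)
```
[7, 7, 19, 39, 37]
(6, 4, 8)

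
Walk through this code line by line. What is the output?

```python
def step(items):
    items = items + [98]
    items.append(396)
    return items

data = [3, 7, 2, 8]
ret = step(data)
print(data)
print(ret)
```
[3, 7, 2, 8]
[3, 7, 2, 8, 98, 396]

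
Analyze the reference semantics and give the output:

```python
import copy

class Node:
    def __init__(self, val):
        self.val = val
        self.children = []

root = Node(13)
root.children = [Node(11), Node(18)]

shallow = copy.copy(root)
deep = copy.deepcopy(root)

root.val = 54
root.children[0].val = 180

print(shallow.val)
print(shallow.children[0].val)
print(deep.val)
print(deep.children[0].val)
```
13
180
13
11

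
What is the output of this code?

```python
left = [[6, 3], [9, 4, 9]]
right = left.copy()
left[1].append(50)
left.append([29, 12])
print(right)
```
[[6, 3], [9, 4, 9, 50]]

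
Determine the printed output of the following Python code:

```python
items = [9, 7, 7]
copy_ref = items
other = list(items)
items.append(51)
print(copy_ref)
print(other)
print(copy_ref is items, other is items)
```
[9, 7, 7, 51]
[9, 7, 7]
True False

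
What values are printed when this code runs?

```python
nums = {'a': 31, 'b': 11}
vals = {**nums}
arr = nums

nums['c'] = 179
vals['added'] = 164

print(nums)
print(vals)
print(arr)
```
{'a': 31, 'b': 11, 'c': 179}
{'a': 31, 'b': 11, 'added': 164}
{'a': 31, 'b': 11, 'c': 179}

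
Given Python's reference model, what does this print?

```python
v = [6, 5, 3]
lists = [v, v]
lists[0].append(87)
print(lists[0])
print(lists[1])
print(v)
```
[6, 5, 3, 87]
[6, 5, 3, 87]
[6, 5, 3, 87]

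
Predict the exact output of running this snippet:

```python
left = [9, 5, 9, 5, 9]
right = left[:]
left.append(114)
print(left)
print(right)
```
[9, 5, 9, 5, 9, 114]
[9, 5, 9, 5, 9]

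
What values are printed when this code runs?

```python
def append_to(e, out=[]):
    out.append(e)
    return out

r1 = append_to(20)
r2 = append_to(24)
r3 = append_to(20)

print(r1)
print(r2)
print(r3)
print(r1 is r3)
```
[20, 24, 20]
[20, 24, 20]
[20, 24, 20]
True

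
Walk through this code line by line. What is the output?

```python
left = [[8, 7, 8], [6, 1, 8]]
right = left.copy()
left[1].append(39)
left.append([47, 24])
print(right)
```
[[8, 7, 8], [6, 1, 8, 39]]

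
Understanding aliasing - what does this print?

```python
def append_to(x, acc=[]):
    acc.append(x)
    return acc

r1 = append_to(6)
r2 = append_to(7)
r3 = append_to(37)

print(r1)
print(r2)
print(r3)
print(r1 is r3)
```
[6, 7, 37]
[6, 7, 37]
[6, 7, 37]
True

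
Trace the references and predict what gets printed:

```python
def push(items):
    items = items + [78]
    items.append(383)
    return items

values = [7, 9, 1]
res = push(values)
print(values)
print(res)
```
[7, 9, 1]
[7, 9, 1, 78, 383]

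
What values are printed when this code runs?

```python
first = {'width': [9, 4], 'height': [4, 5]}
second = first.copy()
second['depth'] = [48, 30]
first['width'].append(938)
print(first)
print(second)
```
{'width': [9, 4, 938], 'height': [4, 5]}
{'width': [9, 4, 938], 'height': [4, 5], 'depth': [48, 30]}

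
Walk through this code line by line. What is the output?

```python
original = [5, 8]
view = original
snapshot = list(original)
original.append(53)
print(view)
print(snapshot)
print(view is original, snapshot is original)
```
[5, 8, 53]
[5, 8]
True False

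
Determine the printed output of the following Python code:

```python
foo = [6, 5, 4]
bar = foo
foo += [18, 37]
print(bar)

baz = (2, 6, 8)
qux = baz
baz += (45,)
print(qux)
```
[6, 5, 4, 18, 37]
(2, 6, 8)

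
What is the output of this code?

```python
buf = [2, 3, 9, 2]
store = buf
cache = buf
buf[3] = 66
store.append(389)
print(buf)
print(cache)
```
[2, 3, 9, 66, 389]
[2, 3, 9, 66, 389]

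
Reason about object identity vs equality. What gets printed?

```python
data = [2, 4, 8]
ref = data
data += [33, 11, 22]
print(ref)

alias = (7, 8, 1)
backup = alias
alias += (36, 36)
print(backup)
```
[2, 4, 8, 33, 11, 22]
(7, 8, 1)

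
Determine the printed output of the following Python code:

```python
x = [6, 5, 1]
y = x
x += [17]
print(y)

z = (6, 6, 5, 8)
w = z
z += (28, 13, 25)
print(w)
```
[6, 5, 1, 17]
(6, 6, 5, 8)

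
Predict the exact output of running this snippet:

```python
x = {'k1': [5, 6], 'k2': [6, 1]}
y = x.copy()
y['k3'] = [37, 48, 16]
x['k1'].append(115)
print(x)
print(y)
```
{'k1': [5, 6, 115], 'k2': [6, 1]}
{'k1': [5, 6, 115], 'k2': [6, 1], 'k3': [37, 48, 16]}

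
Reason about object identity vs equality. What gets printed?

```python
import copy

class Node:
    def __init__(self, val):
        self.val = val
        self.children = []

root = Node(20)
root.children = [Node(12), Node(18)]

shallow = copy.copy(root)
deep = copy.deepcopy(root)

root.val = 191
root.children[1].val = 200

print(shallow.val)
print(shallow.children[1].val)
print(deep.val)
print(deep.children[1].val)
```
20
200
20
18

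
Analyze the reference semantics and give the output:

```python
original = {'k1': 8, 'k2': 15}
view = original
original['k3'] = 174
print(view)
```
{'k1': 8, 'k2': 15, 'k3': 174}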